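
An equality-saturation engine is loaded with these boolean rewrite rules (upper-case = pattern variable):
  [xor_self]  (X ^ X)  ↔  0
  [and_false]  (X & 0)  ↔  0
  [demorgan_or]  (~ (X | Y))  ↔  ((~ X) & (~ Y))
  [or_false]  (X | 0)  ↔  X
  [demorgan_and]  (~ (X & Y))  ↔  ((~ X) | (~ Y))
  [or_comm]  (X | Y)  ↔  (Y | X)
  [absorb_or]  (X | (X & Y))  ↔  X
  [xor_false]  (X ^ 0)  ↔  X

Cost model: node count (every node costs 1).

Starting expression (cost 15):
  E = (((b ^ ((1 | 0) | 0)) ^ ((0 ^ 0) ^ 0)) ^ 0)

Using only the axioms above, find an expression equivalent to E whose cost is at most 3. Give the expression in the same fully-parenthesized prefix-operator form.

1. [or_false →] ((1 | 0) | 0)  →  (1 | 0);  E = (((b ^ (1 | 0)) ^ ((0 ^ 0) ^ 0)) ^ 0)
2. [xor_false →] (((b ^ (1 | 0)) ^ ((0 ^ 0) ^ 0)) ^ 0)  →  ((b ^ (1 | 0)) ^ ((0 ^ 0) ^ 0))
3. [xor_false →] (0 ^ 0)  →  0;  E = ((b ^ (1 | 0)) ^ (0 ^ 0))
4. [xor_false →] (0 ^ 0)  →  0;  E = ((b ^ (1 | 0)) ^ 0)
5. [or_false →] (1 | 0)  →  1;  E = ((b ^ 1) ^ 0)
6. [xor_false →] ((b ^ 1) ^ 0)  →  (b ^ 1);  cost 3 ≤ 3, done

(b ^ 1)   [cost 3]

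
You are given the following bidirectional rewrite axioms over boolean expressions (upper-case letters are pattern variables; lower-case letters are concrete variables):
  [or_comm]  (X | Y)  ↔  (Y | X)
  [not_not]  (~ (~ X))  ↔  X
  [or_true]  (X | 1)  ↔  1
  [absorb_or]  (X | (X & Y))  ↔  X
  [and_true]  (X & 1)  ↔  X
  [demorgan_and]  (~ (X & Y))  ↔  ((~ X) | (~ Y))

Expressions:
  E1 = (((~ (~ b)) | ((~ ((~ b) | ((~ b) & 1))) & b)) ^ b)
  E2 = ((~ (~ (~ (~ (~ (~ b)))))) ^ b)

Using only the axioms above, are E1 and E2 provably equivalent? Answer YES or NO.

YES

(1) ((~ b) | ((~ b) & 1))  =[absorb_or →]=  (~ b)    ⊢ (((~ (~ b)) | ((~ (~ b)) & b)) ^ b)
(2) ((~ (~ b)) | ((~ (~ b)) & b))  =[absorb_or →]=  (~ (~ b))    ⊢ ((~ (~ b)) ^ b)
(3) (~ (~ b))  =[not_not ←]=  (~ (~ (~ (~ b))))    ⊢ ((~ (~ (~ (~ b)))) ^ b)
(4) (~ b)  =[not_not ←]=  (~ (~ (~ b)))    ⊢ E2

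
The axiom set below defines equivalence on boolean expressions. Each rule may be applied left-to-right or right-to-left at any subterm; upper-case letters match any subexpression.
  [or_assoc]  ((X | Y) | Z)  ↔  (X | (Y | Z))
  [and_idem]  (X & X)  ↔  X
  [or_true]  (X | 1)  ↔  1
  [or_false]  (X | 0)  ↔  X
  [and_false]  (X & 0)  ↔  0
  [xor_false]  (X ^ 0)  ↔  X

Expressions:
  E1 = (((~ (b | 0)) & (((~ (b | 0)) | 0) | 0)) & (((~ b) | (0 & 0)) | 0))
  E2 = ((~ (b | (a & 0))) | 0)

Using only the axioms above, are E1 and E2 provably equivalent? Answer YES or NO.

YES

step 1: or_false (→) rewrites (((~ (b | 0)) | 0) | 0) into ((~ (b | 0)) | 0), now (((~ (b | 0)) & ((~ (b | 0)) | 0)) & (((~ b) | (0 & 0)) | 0))
step 2: or_assoc (→) rewrites (((~ b) | (0 & 0)) | 0) into ((~ b) | ((0 & 0) | 0)), now (((~ (b | 0)) & ((~ (b | 0)) | 0)) & ((~ b) | ((0 & 0) | 0)))
step 3: or_false (→) rewrites (b | 0) into b, now (((~ b) & ((~ (b | 0)) | 0)) & ((~ b) | ((0 & 0) | 0)))
step 4: or_false (→) rewrites (b | 0) into b, now (((~ b) & ((~ b) | 0)) & ((~ b) | ((0 & 0) | 0)))
step 5: and_idem (→) rewrites (0 & 0) into 0, now (((~ b) & ((~ b) | 0)) & ((~ b) | (0 | 0)))
step 6: or_false (→) rewrites (0 | 0) into 0, now (((~ b) & ((~ b) | 0)) & ((~ b) | 0))
step 7: or_false (→) rewrites ((~ b) | 0) into (~ b), now (((~ b) & ((~ b) | 0)) & (~ b))
step 8: or_false (→) rewrites ((~ b) | 0) into (~ b), now (((~ b) & (~ b)) & (~ b))
step 9: and_idem (→) rewrites ((~ b) & (~ b)) into (~ b), now ((~ b) & (~ b))
step 10: and_idem (→) rewrites ((~ b) & (~ b)) into (~ b)
step 11: or_false (←) rewrites (~ b) into ((~ b) | 0)
step 12: or_false (←) rewrites b into (b | 0), now ((~ (b | 0)) | 0)
step 13: and_false (←) rewrites 0 into (a & 0), which is E2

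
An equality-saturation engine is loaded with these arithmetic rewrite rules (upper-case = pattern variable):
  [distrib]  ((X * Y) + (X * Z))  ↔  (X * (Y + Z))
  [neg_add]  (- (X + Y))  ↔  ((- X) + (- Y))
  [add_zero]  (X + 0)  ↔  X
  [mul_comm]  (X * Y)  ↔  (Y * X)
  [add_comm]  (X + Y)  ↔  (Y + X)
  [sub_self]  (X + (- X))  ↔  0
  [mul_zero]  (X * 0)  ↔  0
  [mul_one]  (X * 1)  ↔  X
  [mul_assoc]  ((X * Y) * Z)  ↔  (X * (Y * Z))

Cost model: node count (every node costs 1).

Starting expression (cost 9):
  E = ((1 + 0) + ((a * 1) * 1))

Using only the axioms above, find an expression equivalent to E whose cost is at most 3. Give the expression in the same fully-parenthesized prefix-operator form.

(1 + a)   [cost 3]

step 1: mul_one (→) rewrites ((a * 1) * 1) into (a * 1), now ((1 + 0) + (a * 1))
step 2: add_zero (→) rewrites (1 + 0) into 1, now (1 + (a * 1))
step 3: mul_one (→) rewrites (a * 1) into a, reaching cost 3 (bound 3)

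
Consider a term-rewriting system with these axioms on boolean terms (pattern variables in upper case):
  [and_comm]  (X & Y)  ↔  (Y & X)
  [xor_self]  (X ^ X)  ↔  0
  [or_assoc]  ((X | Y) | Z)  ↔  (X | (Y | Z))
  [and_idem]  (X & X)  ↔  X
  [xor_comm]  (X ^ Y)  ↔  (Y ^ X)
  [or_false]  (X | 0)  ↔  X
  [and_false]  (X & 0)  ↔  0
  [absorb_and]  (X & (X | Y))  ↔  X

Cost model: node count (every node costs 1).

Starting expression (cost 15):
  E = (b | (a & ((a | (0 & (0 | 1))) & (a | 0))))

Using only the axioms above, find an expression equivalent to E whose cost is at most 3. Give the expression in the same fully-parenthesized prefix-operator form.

(1) (0 & (0 | 1))  =[absorb_and →]=  0    ⊢ (b | (a & ((a | 0) & (a | 0))))
(2) ((a | 0) & (a | 0))  =[and_idem →]=  (a | 0)    ⊢ (b | (a & (a | 0)))
(3) (a & (a | 0))  =[absorb_and →]=  a    ⊢ cost 3, within 3

(b | a)   [cost 3]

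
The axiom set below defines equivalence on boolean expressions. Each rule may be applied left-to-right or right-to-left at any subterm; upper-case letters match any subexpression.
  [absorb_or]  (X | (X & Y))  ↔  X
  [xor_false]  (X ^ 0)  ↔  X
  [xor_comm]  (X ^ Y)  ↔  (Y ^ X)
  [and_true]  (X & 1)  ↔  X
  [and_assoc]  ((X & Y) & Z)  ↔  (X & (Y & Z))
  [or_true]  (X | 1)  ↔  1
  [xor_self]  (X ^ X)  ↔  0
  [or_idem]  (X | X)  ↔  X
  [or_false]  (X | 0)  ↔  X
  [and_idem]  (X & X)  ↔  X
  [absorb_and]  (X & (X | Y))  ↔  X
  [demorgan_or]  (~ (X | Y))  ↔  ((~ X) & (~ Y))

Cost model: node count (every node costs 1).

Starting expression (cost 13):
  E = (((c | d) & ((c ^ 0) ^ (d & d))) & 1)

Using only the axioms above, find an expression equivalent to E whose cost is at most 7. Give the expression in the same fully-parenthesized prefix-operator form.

((c | d) & (c ^ d))   [cost 7]

1. [and_idem →] (d & d)  →  d;  E = (((c | d) & ((c ^ 0) ^ d)) & 1)
2. [and_true →] (((c | d) & ((c ^ 0) ^ d)) & 1)  →  ((c | d) & ((c ^ 0) ^ d))
3. [xor_false →] (c ^ 0)  →  c;  cost 7 ≤ 7, done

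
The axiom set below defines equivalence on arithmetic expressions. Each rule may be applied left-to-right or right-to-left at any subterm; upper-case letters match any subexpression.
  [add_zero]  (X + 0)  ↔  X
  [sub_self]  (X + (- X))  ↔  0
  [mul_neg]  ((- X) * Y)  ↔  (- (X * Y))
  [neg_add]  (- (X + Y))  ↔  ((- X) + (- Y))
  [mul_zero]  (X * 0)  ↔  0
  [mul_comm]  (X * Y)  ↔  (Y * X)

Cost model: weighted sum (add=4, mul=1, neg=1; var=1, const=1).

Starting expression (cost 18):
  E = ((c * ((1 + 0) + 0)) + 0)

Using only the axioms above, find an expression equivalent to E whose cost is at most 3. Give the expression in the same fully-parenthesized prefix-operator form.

(1) ((c * ((1 + 0) + 0)) + 0)  =[add_zero →]=  (c * ((1 + 0) + 0))
(2) ((1 + 0) + 0)  =[add_zero →]=  (1 + 0)    ⊢ (c * (1 + 0))
(3) (1 + 0)  =[add_zero →]=  1    ⊢ cost 3, within 3

(c * 1)   [cost 3]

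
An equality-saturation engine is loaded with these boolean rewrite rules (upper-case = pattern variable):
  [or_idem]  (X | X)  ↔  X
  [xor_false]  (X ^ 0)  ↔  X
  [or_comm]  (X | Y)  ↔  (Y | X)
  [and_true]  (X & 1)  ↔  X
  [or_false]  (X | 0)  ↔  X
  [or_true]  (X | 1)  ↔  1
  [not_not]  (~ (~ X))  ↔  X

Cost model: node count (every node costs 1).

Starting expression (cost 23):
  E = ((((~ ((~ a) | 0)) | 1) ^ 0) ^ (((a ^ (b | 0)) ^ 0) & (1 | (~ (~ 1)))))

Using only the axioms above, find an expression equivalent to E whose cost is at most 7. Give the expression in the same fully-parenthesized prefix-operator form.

1. [or_false →] ((~ a) | 0)  →  (~ a);  E = ((((~ (~ a)) | 1) ^ 0) ^ (((a ^ (b | 0)) ^ 0) & (1 | (~ (~ 1)))))
2. [xor_false →] (((~ (~ a)) | 1) ^ 0)  →  ((~ (~ a)) | 1);  E = (((~ (~ a)) | 1) ^ (((a ^ (b | 0)) ^ 0) & (1 | (~ (~ 1)))))
3. [or_false →] (b | 0)  →  b;  E = (((~ (~ a)) | 1) ^ (((a ^ b) ^ 0) & (1 | (~ (~ 1)))))
4. [not_not →] (~ (~ 1))  →  1;  E = (((~ (~ a)) | 1) ^ (((a ^ b) ^ 0) & (1 | 1)))
5. [or_idem →] (1 | 1)  →  1;  E = (((~ (~ a)) | 1) ^ (((a ^ b) ^ 0) & 1))
6. [and_true →] (((a ^ b) ^ 0) & 1)  →  ((a ^ b) ^ 0);  E = (((~ (~ a)) | 1) ^ ((a ^ b) ^ 0))
7. [xor_false →] ((a ^ b) ^ 0)  →  (a ^ b);  E = (((~ (~ a)) | 1) ^ (a ^ b))
8. [not_not →] (~ (~ a))  →  a;  cost 7 ≤ 7, done

((a | 1) ^ (a ^ b))   [cost 7]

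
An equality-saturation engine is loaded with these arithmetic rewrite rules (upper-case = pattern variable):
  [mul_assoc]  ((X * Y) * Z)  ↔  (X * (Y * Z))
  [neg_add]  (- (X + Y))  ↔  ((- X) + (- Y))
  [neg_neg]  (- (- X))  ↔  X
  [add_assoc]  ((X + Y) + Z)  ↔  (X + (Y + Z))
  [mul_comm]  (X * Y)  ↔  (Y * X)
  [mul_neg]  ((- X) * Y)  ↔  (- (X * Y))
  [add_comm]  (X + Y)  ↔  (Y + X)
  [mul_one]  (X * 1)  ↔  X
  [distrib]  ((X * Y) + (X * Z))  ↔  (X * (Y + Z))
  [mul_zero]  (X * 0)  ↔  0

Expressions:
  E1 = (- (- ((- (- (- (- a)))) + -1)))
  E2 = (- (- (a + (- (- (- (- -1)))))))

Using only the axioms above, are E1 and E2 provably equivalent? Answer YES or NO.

YES

step 1: neg_neg (→) rewrites (- (- ((- (- (- (- a)))) + -1))) into ((- (- (- (- a)))) + -1)
step 2: neg_neg (→) rewrites (- (- a)) into a, now ((- (- a)) + -1)
step 3: neg_neg (→) rewrites (- (- a)) into a, now (a + -1)
step 4: neg_neg (←) rewrites -1 into (- (- -1)), now (a + (- (- -1)))
step 5: neg_neg (←) rewrites (- -1) into (- (- (- -1))), now (a + (- (- (- (- -1)))))
step 6: neg_neg (←) rewrites (a + (- (- (- (- -1))))) into (- (- (a + (- (- (- (- -1))))))), which is E2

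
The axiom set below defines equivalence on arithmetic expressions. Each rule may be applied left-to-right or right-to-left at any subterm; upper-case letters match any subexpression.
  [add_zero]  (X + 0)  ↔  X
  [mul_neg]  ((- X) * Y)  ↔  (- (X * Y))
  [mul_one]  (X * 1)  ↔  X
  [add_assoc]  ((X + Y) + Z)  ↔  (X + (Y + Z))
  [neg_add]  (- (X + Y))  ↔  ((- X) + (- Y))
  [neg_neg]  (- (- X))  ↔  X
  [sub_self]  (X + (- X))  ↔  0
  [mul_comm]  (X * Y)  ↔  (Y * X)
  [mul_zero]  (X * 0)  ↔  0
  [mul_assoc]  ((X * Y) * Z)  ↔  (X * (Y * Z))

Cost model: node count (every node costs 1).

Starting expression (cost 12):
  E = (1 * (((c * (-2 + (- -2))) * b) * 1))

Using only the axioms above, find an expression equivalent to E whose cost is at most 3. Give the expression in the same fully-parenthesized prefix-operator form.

(0 * b)   [cost 3]

1. [sub_self →] (-2 + (- -2))  →  0;  E = (1 * (((c * 0) * b) * 1))
2. [mul_zero →] (c * 0)  →  0;  E = (1 * ((0 * b) * 1))
3. [mul_comm →] (1 * ((0 * b) * 1))  →  (((0 * b) * 1) * 1)
4. [mul_one →] ((0 * b) * 1)  →  (0 * b);  E = ((0 * b) * 1)
5. [mul_one →] ((0 * b) * 1)  →  (0 * b);  cost 3 ≤ 3, done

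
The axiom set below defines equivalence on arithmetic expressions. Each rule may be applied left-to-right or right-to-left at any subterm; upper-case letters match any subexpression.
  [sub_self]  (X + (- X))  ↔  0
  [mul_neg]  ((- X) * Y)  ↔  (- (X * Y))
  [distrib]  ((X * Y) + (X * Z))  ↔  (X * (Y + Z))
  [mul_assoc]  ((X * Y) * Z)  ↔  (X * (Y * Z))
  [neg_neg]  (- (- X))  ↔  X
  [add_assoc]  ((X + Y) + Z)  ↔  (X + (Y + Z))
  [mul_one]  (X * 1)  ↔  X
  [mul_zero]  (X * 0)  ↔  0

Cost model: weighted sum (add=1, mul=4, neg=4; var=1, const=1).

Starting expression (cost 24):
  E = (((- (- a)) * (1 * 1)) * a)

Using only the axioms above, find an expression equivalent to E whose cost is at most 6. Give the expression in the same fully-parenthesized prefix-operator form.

step 1: mul_one (→) rewrites (1 * 1) into 1, now (((- (- a)) * 1) * a)
step 2: mul_one (→) rewrites ((- (- a)) * 1) into (- (- a)), now ((- (- a)) * a)
step 3: neg_neg (→) rewrites (- (- a)) into a, reaching cost 6 (bound 6)

(a * a)   [cost 6]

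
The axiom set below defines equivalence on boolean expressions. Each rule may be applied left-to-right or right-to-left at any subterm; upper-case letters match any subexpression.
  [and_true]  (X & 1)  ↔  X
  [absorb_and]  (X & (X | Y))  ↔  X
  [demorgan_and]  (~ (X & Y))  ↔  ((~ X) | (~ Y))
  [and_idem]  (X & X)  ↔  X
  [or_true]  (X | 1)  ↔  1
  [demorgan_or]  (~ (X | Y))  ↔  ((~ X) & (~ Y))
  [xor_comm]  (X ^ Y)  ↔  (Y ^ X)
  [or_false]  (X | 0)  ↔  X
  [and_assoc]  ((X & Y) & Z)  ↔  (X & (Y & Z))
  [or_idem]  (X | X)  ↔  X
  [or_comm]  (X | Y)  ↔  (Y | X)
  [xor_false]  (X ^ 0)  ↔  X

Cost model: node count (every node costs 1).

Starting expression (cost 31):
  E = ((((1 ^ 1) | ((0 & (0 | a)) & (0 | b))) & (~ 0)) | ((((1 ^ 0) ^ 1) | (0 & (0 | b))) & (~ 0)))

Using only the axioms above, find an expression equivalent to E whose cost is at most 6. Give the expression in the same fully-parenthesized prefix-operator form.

((1 ^ 1) & (~ 0))   [cost 6]

(1) (0 & (0 | a))  =[absorb_and →]=  0    ⊢ ((((1 ^ 1) | (0 & (0 | b))) & (~ 0)) | ((((1 ^ 0) ^ 1) | (0 & (0 | b))) & (~ 0)))
(2) (1 ^ 0)  =[xor_false →]=  1    ⊢ ((((1 ^ 1) | (0 & (0 | b))) & (~ 0)) | (((1 ^ 1) | (0 & (0 | b))) & (~ 0)))
(3) ((((1 ^ 1) | (0 & (0 | b))) & (~ 0)) | (((1 ^ 1) | (0 & (0 | b))) & (~ 0)))  =[or_idem →]=  (((1 ^ 1) | (0 & (0 | b))) & (~ 0))
(4) (0 & (0 | b))  =[absorb_and →]=  0    ⊢ (((1 ^ 1) | 0) & (~ 0))
(5) ((1 ^ 1) | 0)  =[or_false →]=  (1 ^ 1)    ⊢ cost 6, within 6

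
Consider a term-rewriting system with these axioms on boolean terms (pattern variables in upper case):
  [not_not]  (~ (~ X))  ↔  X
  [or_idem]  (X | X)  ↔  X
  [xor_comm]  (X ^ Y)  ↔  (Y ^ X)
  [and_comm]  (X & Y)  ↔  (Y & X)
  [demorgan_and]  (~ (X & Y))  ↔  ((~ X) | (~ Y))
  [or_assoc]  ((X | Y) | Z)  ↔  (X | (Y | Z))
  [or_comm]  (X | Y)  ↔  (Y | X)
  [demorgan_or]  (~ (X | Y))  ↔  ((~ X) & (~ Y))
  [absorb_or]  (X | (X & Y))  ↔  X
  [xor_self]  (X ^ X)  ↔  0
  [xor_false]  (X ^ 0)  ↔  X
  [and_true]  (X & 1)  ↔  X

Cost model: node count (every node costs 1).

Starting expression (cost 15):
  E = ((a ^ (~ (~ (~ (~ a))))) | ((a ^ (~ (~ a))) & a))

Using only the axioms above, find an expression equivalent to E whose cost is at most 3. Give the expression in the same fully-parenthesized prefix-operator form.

step 1: not_not (→) rewrites (~ (~ a)) into a, now ((a ^ (~ (~ a))) | ((a ^ (~ (~ a))) & a))
step 2: absorb_or (→) rewrites ((a ^ (~ (~ a))) | ((a ^ (~ (~ a))) & a)) into (a ^ (~ (~ a)))
step 3: not_not (→) rewrites (~ (~ a)) into a, reaching cost 3 (bound 3)

(a ^ a)   [cost 3]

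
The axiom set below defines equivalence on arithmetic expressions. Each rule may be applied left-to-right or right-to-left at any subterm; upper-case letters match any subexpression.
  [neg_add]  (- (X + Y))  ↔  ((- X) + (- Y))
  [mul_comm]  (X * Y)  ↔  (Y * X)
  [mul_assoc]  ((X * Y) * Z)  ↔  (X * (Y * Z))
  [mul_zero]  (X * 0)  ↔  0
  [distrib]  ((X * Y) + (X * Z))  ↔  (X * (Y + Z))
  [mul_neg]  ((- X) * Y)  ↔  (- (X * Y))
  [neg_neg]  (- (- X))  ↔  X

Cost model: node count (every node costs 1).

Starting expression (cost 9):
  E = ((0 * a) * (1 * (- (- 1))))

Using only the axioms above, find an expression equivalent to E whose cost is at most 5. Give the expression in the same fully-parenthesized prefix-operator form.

1. [neg_neg →] (- (- 1))  →  1;  E = ((0 * a) * (1 * 1))
2. [mul_comm →] (0 * a)  →  (a * 0);  E = ((a * 0) * (1 * 1))
3. [mul_zero →] (a * 0)  →  0;  cost 5 ≤ 5, done

(0 * (1 * 1))   [cost 5]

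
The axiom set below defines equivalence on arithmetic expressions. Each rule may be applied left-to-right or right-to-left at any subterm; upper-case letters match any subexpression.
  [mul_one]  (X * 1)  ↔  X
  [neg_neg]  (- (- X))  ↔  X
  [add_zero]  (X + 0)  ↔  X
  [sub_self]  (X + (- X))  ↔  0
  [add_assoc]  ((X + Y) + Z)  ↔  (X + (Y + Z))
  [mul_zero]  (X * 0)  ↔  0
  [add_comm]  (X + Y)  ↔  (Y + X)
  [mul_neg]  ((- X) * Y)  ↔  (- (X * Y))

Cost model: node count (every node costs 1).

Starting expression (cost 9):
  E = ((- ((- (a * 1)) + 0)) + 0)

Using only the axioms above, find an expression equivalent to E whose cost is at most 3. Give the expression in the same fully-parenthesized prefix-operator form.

1. [add_zero →] ((- (a * 1)) + 0)  →  (- (a * 1));  E = ((- (- (a * 1))) + 0)
2. [add_zero →] ((- (- (a * 1))) + 0)  →  (- (- (a * 1)))
3. [mul_one →] (a * 1)  →  a;  cost 3 ≤ 3, done

(- (- a))   [cost 3]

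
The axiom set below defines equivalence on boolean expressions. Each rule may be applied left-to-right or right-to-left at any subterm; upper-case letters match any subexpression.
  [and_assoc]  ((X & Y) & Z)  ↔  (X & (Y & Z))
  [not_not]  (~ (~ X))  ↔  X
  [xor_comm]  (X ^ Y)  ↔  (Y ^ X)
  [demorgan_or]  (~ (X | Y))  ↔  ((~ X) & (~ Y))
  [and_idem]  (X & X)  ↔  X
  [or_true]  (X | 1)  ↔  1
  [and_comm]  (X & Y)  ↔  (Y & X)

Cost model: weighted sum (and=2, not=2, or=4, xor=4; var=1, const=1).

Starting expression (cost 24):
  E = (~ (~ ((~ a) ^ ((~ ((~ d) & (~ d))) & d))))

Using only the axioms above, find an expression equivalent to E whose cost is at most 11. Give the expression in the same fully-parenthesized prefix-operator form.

((~ a) ^ (d & d))   [cost 11]

(1) ((~ d) & (~ d))  =[and_idem →]=  (~ d)    ⊢ (~ (~ ((~ a) ^ ((~ (~ d)) & d))))
(2) (~ (~ ((~ a) ^ ((~ (~ d)) & d))))  =[not_not →]=  ((~ a) ^ ((~ (~ d)) & d))
(3) (~ (~ d))  =[not_not →]=  d    ⊢ cost 11, within 11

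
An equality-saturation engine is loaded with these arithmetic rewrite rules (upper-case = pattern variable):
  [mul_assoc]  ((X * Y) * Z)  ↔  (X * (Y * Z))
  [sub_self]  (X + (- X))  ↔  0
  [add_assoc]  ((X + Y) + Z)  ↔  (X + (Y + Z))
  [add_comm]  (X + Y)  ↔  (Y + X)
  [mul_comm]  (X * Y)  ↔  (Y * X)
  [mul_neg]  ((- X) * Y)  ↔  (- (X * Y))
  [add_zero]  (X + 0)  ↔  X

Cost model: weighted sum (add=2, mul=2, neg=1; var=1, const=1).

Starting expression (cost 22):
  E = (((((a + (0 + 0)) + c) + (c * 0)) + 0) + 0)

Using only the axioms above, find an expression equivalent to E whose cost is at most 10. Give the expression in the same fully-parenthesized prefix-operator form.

((a + c) + (0 * c))   [cost 10]

step 1: add_zero (→) rewrites (((((a + (0 + 0)) + c) + (c * 0)) + 0) + 0) into ((((a + (0 + 0)) + c) + (c * 0)) + 0)
step 2: add_zero (→) rewrites (0 + 0) into 0, now ((((a + 0) + c) + (c * 0)) + 0)
step 3: mul_comm (→) rewrites (c * 0) into (0 * c), now ((((a + 0) + c) + (0 * c)) + 0)
step 4: add_zero (→) rewrites ((((a + 0) + c) + (0 * c)) + 0) into (((a + 0) + c) + (0 * c))
step 5: add_zero (→) rewrites (a + 0) into a, reaching cost 10 (bound 10)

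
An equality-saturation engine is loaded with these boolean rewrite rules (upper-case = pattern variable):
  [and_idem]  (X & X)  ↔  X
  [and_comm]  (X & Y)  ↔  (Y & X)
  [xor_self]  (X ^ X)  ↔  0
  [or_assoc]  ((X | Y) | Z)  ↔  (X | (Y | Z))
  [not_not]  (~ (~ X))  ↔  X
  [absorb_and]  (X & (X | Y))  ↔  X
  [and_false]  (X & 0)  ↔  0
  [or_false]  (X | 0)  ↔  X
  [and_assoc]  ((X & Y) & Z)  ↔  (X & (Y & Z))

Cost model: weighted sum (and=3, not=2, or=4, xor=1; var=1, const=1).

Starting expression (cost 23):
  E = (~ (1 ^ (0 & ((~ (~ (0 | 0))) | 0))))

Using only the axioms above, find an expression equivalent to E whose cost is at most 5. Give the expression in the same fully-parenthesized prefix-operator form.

(~ (1 ^ 0))   [cost 5]

(1) (~ (~ (0 | 0)))  =[not_not →]=  (0 | 0)    ⊢ (~ (1 ^ (0 & ((0 | 0) | 0))))
(2) (0 | 0)  =[or_false →]=  0    ⊢ (~ (1 ^ (0 & (0 | 0))))
(3) (0 & (0 | 0))  =[absorb_and →]=  0    ⊢ cost 5, within 5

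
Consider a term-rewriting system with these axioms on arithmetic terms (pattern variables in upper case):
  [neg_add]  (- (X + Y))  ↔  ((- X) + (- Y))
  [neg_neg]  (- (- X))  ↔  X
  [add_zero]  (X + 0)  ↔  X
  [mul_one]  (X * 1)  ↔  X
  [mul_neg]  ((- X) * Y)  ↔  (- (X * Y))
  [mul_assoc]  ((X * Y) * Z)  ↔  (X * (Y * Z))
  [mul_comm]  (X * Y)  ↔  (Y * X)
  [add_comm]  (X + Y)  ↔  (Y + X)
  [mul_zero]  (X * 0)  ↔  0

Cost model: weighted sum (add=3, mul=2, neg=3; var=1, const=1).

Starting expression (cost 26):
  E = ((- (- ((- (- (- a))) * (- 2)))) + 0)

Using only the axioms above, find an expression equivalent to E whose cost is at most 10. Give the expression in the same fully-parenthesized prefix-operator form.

(1) ((- (- ((- (- (- a))) * (- 2)))) + 0)  =[add_zero →]=  (- (- ((- (- (- a))) * (- 2))))
(2) (- (- a))  =[neg_neg →]=  a    ⊢ (- (- ((- a) * (- 2))))
(3) (- (- ((- a) * (- 2))))  =[neg_neg →]=  ((- a) * (- 2))    ⊢ cost 10, within 10

((- a) * (- 2))   [cost 10]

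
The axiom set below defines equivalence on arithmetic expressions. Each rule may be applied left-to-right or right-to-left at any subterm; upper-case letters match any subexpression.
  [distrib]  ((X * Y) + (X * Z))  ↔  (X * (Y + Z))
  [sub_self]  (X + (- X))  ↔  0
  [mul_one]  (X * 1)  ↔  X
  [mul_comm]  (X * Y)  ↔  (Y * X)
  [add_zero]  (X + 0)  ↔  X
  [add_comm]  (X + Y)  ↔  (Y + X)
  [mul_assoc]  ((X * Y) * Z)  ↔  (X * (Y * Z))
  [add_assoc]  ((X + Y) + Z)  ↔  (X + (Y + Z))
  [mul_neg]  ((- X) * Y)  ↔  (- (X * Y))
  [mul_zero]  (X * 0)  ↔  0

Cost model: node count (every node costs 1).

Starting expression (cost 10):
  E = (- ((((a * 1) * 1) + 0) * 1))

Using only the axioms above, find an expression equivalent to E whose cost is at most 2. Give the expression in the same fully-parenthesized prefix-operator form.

1. [mul_one →] ((((a * 1) * 1) + 0) * 1)  →  (((a * 1) * 1) + 0);  E = (- (((a * 1) * 1) + 0))
2. [add_zero →] (((a * 1) * 1) + 0)  →  ((a * 1) * 1);  E = (- ((a * 1) * 1))
3. [mul_one →] ((a * 1) * 1)  →  (a * 1);  E = (- (a * 1))
4. [mul_one →] (a * 1)  →  a;  cost 2 ≤ 2, done

(- a)   [cost 2]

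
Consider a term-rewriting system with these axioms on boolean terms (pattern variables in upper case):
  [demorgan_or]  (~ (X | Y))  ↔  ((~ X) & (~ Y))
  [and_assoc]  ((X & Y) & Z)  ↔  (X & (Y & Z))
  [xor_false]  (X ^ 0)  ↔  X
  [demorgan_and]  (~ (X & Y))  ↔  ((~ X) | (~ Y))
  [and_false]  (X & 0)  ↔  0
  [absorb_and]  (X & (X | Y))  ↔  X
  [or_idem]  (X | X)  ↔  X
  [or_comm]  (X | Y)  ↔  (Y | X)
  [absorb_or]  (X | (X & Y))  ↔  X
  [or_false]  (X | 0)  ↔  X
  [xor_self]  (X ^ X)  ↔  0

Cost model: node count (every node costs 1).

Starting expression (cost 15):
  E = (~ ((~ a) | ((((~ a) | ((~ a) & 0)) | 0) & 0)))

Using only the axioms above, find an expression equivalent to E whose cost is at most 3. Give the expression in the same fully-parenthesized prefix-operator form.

(~ (~ a))   [cost 3]

(1) (((~ a) | ((~ a) & 0)) | 0)  =[or_false →]=  ((~ a) | ((~ a) & 0))    ⊢ (~ ((~ a) | (((~ a) | ((~ a) & 0)) & 0)))
(2) ((~ a) | ((~ a) & 0))  =[absorb_or →]=  (~ a)    ⊢ (~ ((~ a) | ((~ a) & 0)))
(3) ((~ a) | ((~ a) & 0))  =[absorb_or →]=  (~ a)    ⊢ cost 3, within 3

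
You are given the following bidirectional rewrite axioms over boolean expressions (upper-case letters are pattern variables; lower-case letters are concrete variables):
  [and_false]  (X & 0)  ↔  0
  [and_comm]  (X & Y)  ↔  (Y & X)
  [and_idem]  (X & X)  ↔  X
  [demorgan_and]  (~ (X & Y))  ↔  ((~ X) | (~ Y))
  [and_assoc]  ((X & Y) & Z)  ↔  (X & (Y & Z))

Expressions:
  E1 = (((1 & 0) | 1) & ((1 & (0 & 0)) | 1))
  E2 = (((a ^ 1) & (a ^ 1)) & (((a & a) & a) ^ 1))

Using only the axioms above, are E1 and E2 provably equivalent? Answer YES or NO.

NO

Every axiom is a valid identity, so a rewrite proof would force E1 and E2 to agree under every assignment.
At a=1: E1 = 1 but E2 = 0; they differ, so no derivation exists.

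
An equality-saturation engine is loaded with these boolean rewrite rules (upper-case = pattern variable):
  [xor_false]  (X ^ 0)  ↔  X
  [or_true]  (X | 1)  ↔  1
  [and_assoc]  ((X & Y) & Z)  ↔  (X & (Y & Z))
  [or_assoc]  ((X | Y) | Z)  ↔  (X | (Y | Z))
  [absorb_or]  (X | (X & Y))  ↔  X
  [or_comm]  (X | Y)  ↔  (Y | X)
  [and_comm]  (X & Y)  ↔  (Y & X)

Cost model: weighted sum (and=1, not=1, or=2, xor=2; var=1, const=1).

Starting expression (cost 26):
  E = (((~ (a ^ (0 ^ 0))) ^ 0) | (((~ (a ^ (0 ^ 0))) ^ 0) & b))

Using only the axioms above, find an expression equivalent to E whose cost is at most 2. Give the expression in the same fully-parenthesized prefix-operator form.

step 1: absorb_or (→) rewrites (((~ (a ^ (0 ^ 0))) ^ 0) | (((~ (a ^ (0 ^ 0))) ^ 0) & b)) into ((~ (a ^ (0 ^ 0))) ^ 0)
step 2: xor_false (→) rewrites (0 ^ 0) into 0, now ((~ (a ^ 0)) ^ 0)
step 3: xor_false (→) rewrites ((~ (a ^ 0)) ^ 0) into (~ (a ^ 0))
step 4: xor_false (→) rewrites (a ^ 0) into a, reaching cost 2 (bound 2)

(~ a)   [cost 2]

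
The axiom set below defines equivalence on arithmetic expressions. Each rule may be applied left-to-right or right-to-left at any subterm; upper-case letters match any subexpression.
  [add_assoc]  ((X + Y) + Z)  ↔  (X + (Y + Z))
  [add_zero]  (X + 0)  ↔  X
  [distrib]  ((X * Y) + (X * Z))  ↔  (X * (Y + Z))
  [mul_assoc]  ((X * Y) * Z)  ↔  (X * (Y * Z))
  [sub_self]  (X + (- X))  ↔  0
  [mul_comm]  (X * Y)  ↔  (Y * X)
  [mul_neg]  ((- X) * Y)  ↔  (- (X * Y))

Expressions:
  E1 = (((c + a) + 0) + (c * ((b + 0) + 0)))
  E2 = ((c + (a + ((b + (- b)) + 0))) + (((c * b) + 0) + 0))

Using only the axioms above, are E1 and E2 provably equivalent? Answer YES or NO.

1. [add_zero →] ((b + 0) + 0)  →  (b + 0);  E1 = (((c + a) + 0) + (c * (b + 0)))
2. [add_zero →] (b + 0)  →  b;  E1 = (((c + a) + 0) + (c * b))
3. [add_zero →] ((c + a) + 0)  →  (c + a);  E1 = ((c + a) + (c * b))
4. [add_zero ←] a  →  (a + 0);  E1 = ((c + (a + 0)) + (c * b))
5. [sub_self ←] 0  →  (b + (- b));  E1 = ((c + (a + (b + (- b)))) + (c * b))
6. [add_zero ←] (c * b)  →  ((c * b) + 0);  E1 = ((c + (a + (b + (- b)))) + ((c * b) + 0))
7. [add_zero ←] ((c * b) + 0)  →  (((c * b) + 0) + 0);  E1 = ((c + (a + (b + (- b)))) + (((c * b) + 0) + 0))
8. [add_zero ←] (b + (- b))  →  ((b + (- b)) + 0);  this is E2

YES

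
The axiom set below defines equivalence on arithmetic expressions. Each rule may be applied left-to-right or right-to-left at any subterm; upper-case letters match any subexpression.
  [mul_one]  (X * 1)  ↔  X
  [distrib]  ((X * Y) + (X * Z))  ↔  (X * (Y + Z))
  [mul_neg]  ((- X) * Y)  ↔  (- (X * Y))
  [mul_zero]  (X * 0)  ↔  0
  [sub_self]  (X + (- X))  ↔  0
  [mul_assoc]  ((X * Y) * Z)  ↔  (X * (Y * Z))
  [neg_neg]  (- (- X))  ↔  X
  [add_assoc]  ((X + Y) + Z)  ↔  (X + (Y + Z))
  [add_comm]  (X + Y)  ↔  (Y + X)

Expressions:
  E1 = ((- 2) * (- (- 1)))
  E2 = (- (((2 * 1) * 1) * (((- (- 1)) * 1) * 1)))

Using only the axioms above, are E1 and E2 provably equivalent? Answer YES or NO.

step 1: mul_neg (→) rewrites ((- 2) * (- (- 1))) into (- (2 * (- (- 1))))
step 2: neg_neg (→) rewrites (- (- 1)) into 1, now (- (2 * 1))
step 3: mul_one (←) rewrites 1 into (1 * 1), now (- (2 * (1 * 1)))
step 4: mul_one (←) rewrites 2 into (2 * 1), now (- ((2 * 1) * (1 * 1)))
step 5: mul_one (←) rewrites (1 * 1) into ((1 * 1) * 1), now (- ((2 * 1) * ((1 * 1) * 1)))
step 6: mul_one (←) rewrites 2 into (2 * 1), now (- (((2 * 1) * 1) * ((1 * 1) * 1)))
step 7: neg_neg (←) rewrites 1 into (- (- 1)), which is E2

YES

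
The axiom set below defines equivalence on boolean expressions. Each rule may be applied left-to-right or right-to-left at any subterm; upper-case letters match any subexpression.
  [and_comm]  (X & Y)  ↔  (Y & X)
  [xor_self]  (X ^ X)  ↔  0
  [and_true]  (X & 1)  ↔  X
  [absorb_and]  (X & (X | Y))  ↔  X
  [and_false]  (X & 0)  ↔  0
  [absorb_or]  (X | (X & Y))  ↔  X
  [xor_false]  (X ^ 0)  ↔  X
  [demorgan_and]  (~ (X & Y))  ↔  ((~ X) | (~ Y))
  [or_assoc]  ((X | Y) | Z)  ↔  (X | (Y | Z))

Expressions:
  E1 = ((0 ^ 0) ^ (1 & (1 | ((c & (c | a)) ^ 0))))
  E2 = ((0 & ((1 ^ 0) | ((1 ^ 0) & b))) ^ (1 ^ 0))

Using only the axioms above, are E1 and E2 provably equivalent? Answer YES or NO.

YES

(1) (c & (c | a))  =[absorb_and →]=  c    ⊢ ((0 ^ 0) ^ (1 & (1 | (c ^ 0))))
(2) (c ^ 0)  =[xor_false →]=  c    ⊢ ((0 ^ 0) ^ (1 & (1 | c)))
(3) (1 & (1 | c))  =[absorb_and →]=  1    ⊢ ((0 ^ 0) ^ 1)
(4) (0 ^ 0)  =[xor_self →]=  0    ⊢ (0 ^ 1)
(5) 0  =[and_true ←]=  (0 & 1)    ⊢ ((0 & 1) ^ 1)
(6) 1  =[xor_false ←]=  (1 ^ 0)    ⊢ ((0 & (1 ^ 0)) ^ 1)
(7) 1  =[xor_false ←]=  (1 ^ 0)    ⊢ ((0 & (1 ^ 0)) ^ (1 ^ 0))
(8) (1 ^ 0)  =[absorb_or ←]=  ((1 ^ 0) | ((1 ^ 0) & b))    ⊢ E2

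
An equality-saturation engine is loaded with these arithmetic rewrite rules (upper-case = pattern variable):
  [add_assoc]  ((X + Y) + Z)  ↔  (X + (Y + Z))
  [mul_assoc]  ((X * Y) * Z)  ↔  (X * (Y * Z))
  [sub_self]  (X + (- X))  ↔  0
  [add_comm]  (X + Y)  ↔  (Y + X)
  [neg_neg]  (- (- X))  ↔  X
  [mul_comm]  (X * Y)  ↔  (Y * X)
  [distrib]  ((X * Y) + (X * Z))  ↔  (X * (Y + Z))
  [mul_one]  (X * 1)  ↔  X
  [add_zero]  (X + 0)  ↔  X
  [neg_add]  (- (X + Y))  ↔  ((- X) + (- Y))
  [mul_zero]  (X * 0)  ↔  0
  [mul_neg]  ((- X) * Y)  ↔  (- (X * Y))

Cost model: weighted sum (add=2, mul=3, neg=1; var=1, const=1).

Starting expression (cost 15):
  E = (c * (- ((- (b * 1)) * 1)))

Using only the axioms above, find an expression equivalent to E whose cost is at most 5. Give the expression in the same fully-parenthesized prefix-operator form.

(c * b)   [cost 5]

step 1: mul_one (→) rewrites (b * 1) into b, now (c * (- ((- b) * 1)))
step 2: mul_one (→) rewrites ((- b) * 1) into (- b), now (c * (- (- b)))
step 3: neg_neg (→) rewrites (- (- b)) into b, reaching cost 5 (bound 5)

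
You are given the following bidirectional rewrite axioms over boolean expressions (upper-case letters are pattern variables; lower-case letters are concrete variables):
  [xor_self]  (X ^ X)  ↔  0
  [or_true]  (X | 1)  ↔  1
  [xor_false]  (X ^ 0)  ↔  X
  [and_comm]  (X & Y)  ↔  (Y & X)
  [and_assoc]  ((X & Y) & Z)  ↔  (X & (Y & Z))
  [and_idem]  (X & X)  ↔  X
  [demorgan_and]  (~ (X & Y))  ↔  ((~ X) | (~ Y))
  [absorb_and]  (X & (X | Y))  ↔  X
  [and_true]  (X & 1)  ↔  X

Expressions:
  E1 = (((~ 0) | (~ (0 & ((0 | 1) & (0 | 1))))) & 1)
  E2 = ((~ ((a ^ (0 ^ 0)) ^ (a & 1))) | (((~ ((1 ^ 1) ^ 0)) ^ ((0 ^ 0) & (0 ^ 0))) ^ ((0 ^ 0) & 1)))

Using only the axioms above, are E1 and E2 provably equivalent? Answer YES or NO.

step 1: and_true (→) rewrites (((~ 0) | (~ (0 & ((0 | 1) & (0 | 1))))) & 1) into ((~ 0) | (~ (0 & ((0 | 1) & (0 | 1)))))
step 2: and_idem (→) rewrites ((0 | 1) & (0 | 1)) into (0 | 1), now ((~ 0) | (~ (0 & (0 | 1))))
step 3: absorb_and (→) rewrites (0 & (0 | 1)) into 0, now ((~ 0) | (~ 0))
step 4: xor_self (←) rewrites 0 into (a ^ a), now ((~ (a ^ a)) | (~ 0))
step 5: xor_false (←) rewrites (~ 0) into ((~ 0) ^ 0), now ((~ (a ^ a)) | ((~ 0) ^ 0))
step 6: xor_self (←) rewrites 0 into (1 ^ 1), now ((~ (a ^ a)) | ((~ (1 ^ 1)) ^ 0))
step 7: xor_false (←) rewrites ((~ (1 ^ 1)) ^ 0) into (((~ (1 ^ 1)) ^ 0) ^ 0), now ((~ (a ^ a)) | (((~ (1 ^ 1)) ^ 0) ^ 0))
step 8: xor_false (←) rewrites 0 into (0 ^ 0), now ((~ (a ^ a)) | (((~ (1 ^ 1)) ^ 0) ^ (0 ^ 0)))
step 9: xor_false (←) rewrites a into (a ^ 0), now ((~ ((a ^ 0) ^ a)) | (((~ (1 ^ 1)) ^ 0) ^ (0 ^ 0)))
step 10: xor_false (←) rewrites 0 into (0 ^ 0), now ((~ ((a ^ 0) ^ a)) | (((~ (1 ^ 1)) ^ (0 ^ 0)) ^ (0 ^ 0)))
step 11: and_idem (←) rewrites (0 ^ 0) into ((0 ^ 0) & (0 ^ 0)), now ((~ ((a ^ 0) ^ a)) | (((~ (1 ^ 1)) ^ ((0 ^ 0) & (0 ^ 0))) ^ (0 ^ 0)))
step 12: and_true (←) rewrites a into (a & 1), now ((~ ((a ^ 0) ^ (a & 1))) | (((~ (1 ^ 1)) ^ ((0 ^ 0) & (0 ^ 0))) ^ (0 ^ 0)))
step 13: xor_false (←) rewrites 0 into (0 ^ 0), now ((~ ((a ^ (0 ^ 0)) ^ (a & 1))) | (((~ (1 ^ 1)) ^ ((0 ^ 0) & (0 ^ 0))) ^ (0 ^ 0)))
step 14: and_true (←) rewrites (0 ^ 0) into ((0 ^ 0) & 1), now ((~ ((a ^ (0 ^ 0)) ^ (a & 1))) | (((~ (1 ^ 1)) ^ ((0 ^ 0) & (0 ^ 0))) ^ ((0 ^ 0) & 1)))
step 15: xor_false (←) rewrites (1 ^ 1) into ((1 ^ 1) ^ 0), which is E2

YES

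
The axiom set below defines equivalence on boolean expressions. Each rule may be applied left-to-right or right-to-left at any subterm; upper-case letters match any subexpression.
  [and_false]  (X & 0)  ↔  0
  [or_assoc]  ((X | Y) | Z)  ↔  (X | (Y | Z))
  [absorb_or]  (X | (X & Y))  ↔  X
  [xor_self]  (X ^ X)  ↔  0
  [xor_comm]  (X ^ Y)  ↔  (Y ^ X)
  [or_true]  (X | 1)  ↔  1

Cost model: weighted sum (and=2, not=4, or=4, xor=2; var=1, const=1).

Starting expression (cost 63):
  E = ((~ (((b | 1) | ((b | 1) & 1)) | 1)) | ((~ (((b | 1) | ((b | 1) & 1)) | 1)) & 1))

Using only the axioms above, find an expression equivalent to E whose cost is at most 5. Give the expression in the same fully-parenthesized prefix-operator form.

(1) ((~ (((b | 1) | ((b | 1) & 1)) | 1)) | ((~ (((b | 1) | ((b | 1) & 1)) | 1)) & 1))  =[absorb_or →]=  (~ (((b | 1) | ((b | 1) & 1)) | 1))
(2) ((b | 1) | ((b | 1) & 1))  =[absorb_or →]=  (b | 1)    ⊢ (~ ((b | 1) | 1))
(3) (b | 1)  =[or_true →]=  1    ⊢ (~ (1 | 1))
(4) (1 | 1)  =[or_true →]=  1    ⊢ cost 5, within 5

(~ 1)   [cost 5]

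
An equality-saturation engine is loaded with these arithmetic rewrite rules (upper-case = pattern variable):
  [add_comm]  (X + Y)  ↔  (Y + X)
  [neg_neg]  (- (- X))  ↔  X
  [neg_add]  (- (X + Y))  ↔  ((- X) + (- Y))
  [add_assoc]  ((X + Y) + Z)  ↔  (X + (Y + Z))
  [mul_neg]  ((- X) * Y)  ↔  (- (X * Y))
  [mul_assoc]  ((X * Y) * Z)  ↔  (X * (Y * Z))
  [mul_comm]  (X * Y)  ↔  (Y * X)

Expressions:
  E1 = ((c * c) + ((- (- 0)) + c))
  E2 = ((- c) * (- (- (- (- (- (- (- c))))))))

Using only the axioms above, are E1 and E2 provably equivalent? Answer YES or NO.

All listed rules preserve value, hence provable equivalence implies equal values everywhere; look for a separating assignment.
c=1 gives E1 ↦ 2, E2 ↦ 1; values differ ⇒ not provably equivalent.

NO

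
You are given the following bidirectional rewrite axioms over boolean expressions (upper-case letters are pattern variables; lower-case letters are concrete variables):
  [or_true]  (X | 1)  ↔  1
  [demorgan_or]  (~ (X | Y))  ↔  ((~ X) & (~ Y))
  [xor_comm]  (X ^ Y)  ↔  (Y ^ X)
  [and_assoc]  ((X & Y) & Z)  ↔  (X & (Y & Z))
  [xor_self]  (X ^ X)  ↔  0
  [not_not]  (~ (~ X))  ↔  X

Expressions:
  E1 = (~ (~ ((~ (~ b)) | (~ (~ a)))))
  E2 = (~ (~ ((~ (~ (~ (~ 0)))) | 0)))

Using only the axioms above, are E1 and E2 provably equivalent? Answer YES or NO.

All listed rules preserve value, hence provable equivalence implies equal values everywhere; look for a separating assignment.
a=0, b=1 gives E1 ↦ 1, E2 ↦ 0; values differ ⇒ not provably equivalent.

NO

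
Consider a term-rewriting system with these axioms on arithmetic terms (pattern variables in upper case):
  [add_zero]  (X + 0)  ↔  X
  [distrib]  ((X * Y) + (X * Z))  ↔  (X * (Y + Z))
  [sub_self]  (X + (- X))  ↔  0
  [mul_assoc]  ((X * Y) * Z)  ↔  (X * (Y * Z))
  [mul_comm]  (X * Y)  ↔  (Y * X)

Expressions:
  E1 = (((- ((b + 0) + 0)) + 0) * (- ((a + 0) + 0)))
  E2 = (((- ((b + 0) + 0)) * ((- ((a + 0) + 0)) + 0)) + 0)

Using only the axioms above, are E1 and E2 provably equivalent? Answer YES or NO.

1. [add_zero →] ((- ((b + 0) + 0)) + 0)  →  (- ((b + 0) + 0));  E1 = ((- ((b + 0) + 0)) * (- ((a + 0) + 0)))
2. [add_zero ←] ((- ((b + 0) + 0)) * (- ((a + 0) + 0)))  →  (((- ((b + 0) + 0)) * (- ((a + 0) + 0))) + 0)
3. [add_zero ←] (- ((a + 0) + 0))  →  ((- ((a + 0) + 0)) + 0);  this is E2

YES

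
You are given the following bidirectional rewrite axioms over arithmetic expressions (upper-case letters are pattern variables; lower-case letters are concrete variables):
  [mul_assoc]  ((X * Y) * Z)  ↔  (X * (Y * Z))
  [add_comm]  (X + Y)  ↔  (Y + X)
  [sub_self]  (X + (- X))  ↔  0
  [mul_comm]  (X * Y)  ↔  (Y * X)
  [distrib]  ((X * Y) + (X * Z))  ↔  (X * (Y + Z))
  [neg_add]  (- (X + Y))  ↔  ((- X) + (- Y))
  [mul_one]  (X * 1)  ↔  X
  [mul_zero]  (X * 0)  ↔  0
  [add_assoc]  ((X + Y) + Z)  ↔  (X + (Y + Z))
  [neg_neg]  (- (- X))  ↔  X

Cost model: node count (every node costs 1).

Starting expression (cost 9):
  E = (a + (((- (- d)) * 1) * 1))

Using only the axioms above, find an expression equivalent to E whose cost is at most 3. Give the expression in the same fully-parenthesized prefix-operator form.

(a + d)   [cost 3]

1. [mul_one →] (((- (- d)) * 1) * 1)  →  ((- (- d)) * 1);  E = (a + ((- (- d)) * 1))
2. [mul_one →] ((- (- d)) * 1)  →  (- (- d));  E = (a + (- (- d)))
3. [neg_neg →] (- (- d))  →  d;  cost 3 ≤ 3, done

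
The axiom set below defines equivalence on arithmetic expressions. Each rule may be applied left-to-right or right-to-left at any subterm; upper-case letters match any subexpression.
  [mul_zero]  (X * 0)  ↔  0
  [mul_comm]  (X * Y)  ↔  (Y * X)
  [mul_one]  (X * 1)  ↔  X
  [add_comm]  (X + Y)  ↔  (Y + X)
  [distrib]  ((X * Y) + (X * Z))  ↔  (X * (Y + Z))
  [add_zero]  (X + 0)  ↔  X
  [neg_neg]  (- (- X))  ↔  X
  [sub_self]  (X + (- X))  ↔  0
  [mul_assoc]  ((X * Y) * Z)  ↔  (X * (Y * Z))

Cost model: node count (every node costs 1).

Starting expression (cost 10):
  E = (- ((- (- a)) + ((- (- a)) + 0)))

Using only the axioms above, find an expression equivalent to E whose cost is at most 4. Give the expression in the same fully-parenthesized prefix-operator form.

(- (a + a))   [cost 4]

1. [neg_neg →] (- (- a))  →  a;  E = (- ((- (- a)) + (a + 0)))
2. [add_zero →] (a + 0)  →  a;  E = (- ((- (- a)) + a))
3. [neg_neg →] (- (- a))  →  a;  cost 4 ≤ 4, done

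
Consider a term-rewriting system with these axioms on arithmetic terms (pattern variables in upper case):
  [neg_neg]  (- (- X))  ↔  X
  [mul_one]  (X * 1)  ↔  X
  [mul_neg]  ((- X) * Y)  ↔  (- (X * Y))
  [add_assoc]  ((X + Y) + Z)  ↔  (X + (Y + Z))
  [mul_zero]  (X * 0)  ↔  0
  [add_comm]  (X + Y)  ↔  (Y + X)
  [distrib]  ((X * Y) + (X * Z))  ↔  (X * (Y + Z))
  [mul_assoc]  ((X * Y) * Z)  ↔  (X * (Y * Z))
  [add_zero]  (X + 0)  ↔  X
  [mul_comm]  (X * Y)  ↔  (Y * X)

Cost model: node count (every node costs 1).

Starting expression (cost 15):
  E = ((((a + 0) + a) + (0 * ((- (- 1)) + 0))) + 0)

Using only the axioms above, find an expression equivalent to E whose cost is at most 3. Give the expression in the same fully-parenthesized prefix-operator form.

1. [add_zero →] ((((a + 0) + a) + (0 * ((- (- 1)) + 0))) + 0)  →  (((a + 0) + a) + (0 * ((- (- 1)) + 0)))
2. [add_zero →] (a + 0)  →  a;  E = ((a + a) + (0 * ((- (- 1)) + 0)))
3. [neg_neg →] (- (- 1))  →  1;  E = ((a + a) + (0 * (1 + 0)))
4. [add_zero →] (1 + 0)  →  1;  E = ((a + a) + (0 * 1))
5. [mul_one →] (0 * 1)  →  0;  E = ((a + a) + 0)
6. [add_zero →] ((a + a) + 0)  →  (a + a);  cost 3 ≤ 3, done

(a + a)   [cost 3]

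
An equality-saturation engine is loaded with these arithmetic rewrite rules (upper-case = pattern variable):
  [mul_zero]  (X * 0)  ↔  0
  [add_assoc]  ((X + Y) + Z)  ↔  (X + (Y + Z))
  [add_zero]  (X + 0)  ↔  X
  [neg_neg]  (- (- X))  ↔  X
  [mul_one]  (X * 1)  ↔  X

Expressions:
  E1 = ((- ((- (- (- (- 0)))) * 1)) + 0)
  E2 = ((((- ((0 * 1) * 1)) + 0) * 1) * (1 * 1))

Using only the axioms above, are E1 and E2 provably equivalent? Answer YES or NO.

YES

step 1: neg_neg (→) rewrites (- (- 0)) into 0, now ((- ((- (- 0)) * 1)) + 0)
step 2: mul_one (→) rewrites ((- (- 0)) * 1) into (- (- 0)), now ((- (- (- 0))) + 0)
step 3: add_zero (→) rewrites ((- (- (- 0))) + 0) into (- (- (- 0)))
step 4: neg_neg (→) rewrites (- (- (- 0))) into (- 0)
step 5: mul_one (←) rewrites (- 0) into ((- 0) * 1)
step 6: mul_one (←) rewrites ((- 0) * 1) into (((- 0) * 1) * 1)
step 7: mul_one (←) rewrites 0 into (0 * 1), now (((- (0 * 1)) * 1) * 1)
step 8: add_zero (←) rewrites (- (0 * 1)) into ((- (0 * 1)) + 0), now ((((- (0 * 1)) + 0) * 1) * 1)
step 9: mul_one (←) rewrites 1 into (1 * 1), now ((((- (0 * 1)) + 0) * 1) * (1 * 1))
step 10: mul_one (←) rewrites (0 * 1) into ((0 * 1) * 1), which is E2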